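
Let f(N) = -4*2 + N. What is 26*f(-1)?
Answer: -234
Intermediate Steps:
f(N) = -8 + N
26*f(-1) = 26*(-8 - 1) = 26*(-9) = -234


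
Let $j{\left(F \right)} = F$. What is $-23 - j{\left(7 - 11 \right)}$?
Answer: $-19$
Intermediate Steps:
$-23 - j{\left(7 - 11 \right)} = -23 - \left(7 - 11\right) = -23 - -4 = -23 + 4 = -19$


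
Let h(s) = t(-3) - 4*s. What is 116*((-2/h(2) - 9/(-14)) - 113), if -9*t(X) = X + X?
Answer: -1001138/77 ≈ -13002.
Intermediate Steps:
t(X) = -2*X/9 (t(X) = -(X + X)/9 = -2*X/9)
h(s) = ⅔ - 4*s (h(s) = -2/9*(-3) - 4*s = ⅔ - 4*s)
116*((-2/h(2) - 9/(-14)) - 113) = 116*((-2/(⅔ - 4*2) - 9/(-14)) - 113) = 116*((-2/(⅔ - 8) - 9*(-1/14)) - 113) = 116*((-2/(-22/3) + 9/14) - 113) = 116*((-2*(-3/22) + 9/14) - 113) = 116*((3/11 + 9/14) - 113) = 116*(141/154 - 113) = 116*(-17261/154) = -1001138/77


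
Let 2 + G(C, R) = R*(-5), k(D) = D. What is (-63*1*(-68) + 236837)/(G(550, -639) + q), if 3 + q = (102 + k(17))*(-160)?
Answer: -241121/15850 ≈ -15.213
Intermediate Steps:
q = -19043 (q = -3 + (102 + 17)*(-160) = -3 + 119*(-160) = -3 - 19040 = -19043)
G(C, R) = -2 - 5*R (G(C, R) = -2 + R*(-5) = -2 - 5*R)
(-63*1*(-68) + 236837)/(G(550, -639) + q) = (-63*1*(-68) + 236837)/((-2 - 5*(-639)) - 19043) = (-63*(-68) + 236837)/((-2 + 3195) - 19043) = (4284 + 236837)/(3193 - 19043) = 241121/(-15850) = 241121*(-1/15850) = -241121/15850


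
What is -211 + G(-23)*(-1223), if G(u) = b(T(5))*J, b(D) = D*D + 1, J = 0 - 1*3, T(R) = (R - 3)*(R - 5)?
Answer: 3458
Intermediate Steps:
T(R) = (-5 + R)*(-3 + R) (T(R) = (-3 + R)*(-5 + R) = (-5 + R)*(-3 + R))
J = -3 (J = 0 - 3 = -3)
b(D) = 1 + D² (b(D) = D² + 1 = 1 + D²)
G(u) = -3 (G(u) = (1 + (15 + 5² - 8*5)²)*(-3) = (1 + (15 + 25 - 40)²)*(-3) = (1 + 0²)*(-3) = (1 + 0)*(-3) = 1*(-3) = -3)
-211 + G(-23)*(-1223) = -211 - 3*(-1223) = -211 + 3669 = 3458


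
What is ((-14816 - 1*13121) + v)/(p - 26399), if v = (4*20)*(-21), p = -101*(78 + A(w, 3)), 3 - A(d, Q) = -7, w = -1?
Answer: 4231/5041 ≈ 0.83932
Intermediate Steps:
A(d, Q) = 10 (A(d, Q) = 3 - 1*(-7) = 3 + 7 = 10)
p = -8888 (p = -101*(78 + 10) = -101*88 = -8888)
v = -1680 (v = 80*(-21) = -1680)
((-14816 - 1*13121) + v)/(p - 26399) = ((-14816 - 1*13121) - 1680)/(-8888 - 26399) = ((-14816 - 13121) - 1680)/(-35287) = (-27937 - 1680)*(-1/35287) = -29617*(-1/35287) = 4231/5041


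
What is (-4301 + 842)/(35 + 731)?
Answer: -3459/766 ≈ -4.5157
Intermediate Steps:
(-4301 + 842)/(35 + 731) = -3459/766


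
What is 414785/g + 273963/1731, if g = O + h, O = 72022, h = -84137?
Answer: 173404594/1398071 ≈ 124.03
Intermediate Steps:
g = -12115 (g = 72022 - 84137 = -12115)
414785/g + 273963/1731 = 414785/(-12115) + 273963/1731 = 414785*(-1/12115) + 273963*(1/1731) = -82957/2423 + 91321/577 = 173404594/1398071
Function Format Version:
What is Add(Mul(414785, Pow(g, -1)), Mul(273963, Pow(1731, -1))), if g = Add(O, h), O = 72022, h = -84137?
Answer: Rational(173404594, 1398071) ≈ 124.03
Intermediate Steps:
g = -12115 (g = Add(72022, -84137) = -12115)
Add(Mul(414785, Pow(g, -1)), Mul(273963, Pow(1731, -1))) = Add(Mul(414785, Pow(-12115, -1)), Mul(273963, Pow(1731, -1))) = Add(Mul(414785, Rational(-1, 12115)), Mul(273963, Rational(1, 1731))) = Add(Rational(-82957, 2423), Rational(91321, 577)) = Rational(173404594, 1398071)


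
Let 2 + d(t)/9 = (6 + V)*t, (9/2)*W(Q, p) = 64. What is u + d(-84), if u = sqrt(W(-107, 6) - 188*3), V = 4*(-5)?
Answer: 10566 + 2*I*sqrt(1237)/3 ≈ 10566.0 + 23.447*I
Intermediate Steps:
V = -20
W(Q, p) = 128/9 (W(Q, p) = (2/9)*64 = 128/9)
d(t) = -18 - 126*t (d(t) = -18 + 9*((6 - 20)*t) = -18 + 9*(-14*t) = -18 - 126*t)
u = 2*I*sqrt(1237)/3 (u = sqrt(128/9 - 188*3) = sqrt(128/9 - 564) = sqrt(-4948/9) = 2*I*sqrt(1237)/3 ≈ 23.447*I)
u + d(-84) = 2*I*sqrt(1237)/3 + (-18 - 126*(-84)) = 2*I*sqrt(1237)/3 + (-18 + 10584) = 2*I*sqrt(1237)/3 + 10566 = 10566 + 2*I*sqrt(1237)/3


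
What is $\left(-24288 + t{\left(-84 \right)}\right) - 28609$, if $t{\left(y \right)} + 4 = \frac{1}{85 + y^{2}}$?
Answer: $- \frac{377766040}{7141} \approx -52901.0$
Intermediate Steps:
$t{\left(y \right)} = -4 + \frac{1}{85 + y^{2}}$
$\left(-24288 + t{\left(-84 \right)}\right) - 28609 = \left(-24288 + \frac{-339 - 4 \left(-84\right)^{2}}{85 + \left(-84\right)^{2}}\right) - 28609 = \left(-24288 + \frac{-339 - 28224}{85 + 7056}\right) - 28609 = \left(-24288 + \frac{-339 - 28224}{7141}\right) - 28609 = \left(-24288 + \frac{1}{7141} \left(-28563\right)\right) - 28609 = \left(-24288 - \frac{28563}{7141}\right) - 28609 = - \frac{173469171}{7141} - 28609 = - \frac{377766040}{7141}$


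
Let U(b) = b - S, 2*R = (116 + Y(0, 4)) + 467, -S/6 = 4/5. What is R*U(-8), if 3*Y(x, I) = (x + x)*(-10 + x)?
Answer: -4664/5 ≈ -932.80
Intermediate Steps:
Y(x, I) = 2*x*(-10 + x)/3 (Y(x, I) = ((x + x)*(-10 + x))/3 = ((2*x)*(-10 + x))/3 = (2*x*(-10 + x))/3 = 2*x*(-10 + x)/3)
S = -24/5 ≈ -4.8000
R = 583/2 (R = ((116 + (⅔)*0*(-10 + 0)) + 467)/2 = ((116 + (⅔)*0*(-10)) + 467)/2 = ((116 + 0) + 467)/2 = (116 + 467)/2 = (½)*583 = 583/2 ≈ 291.50)
U(b) = 24/5 + b (U(b) = b - 1*(-24/5) = b + 24/5 = 24/5 + b)
R*U(-8) = 583*(24/5 - 8)/2 = (583/2)*(-16/5) = -4664/5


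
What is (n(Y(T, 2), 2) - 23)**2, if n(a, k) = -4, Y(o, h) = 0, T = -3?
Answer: 729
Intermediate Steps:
(n(Y(T, 2), 2) - 23)**2 = (-4 - 23)**2 = (-27)**2 = 729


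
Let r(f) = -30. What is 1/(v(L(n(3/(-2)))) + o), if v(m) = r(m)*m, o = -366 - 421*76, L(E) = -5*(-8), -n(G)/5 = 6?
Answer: -1/33562 ≈ -2.9796e-5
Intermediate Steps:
n(G) = -30 (n(G) = -5*6 = -30)
L(E) = 40
o = -32362 (o = -366 - 31996 = -32362)
v(m) = -30*m
1/(v(L(n(3/(-2)))) + o) = 1/(-30*40 - 32362) = 1/(-1200 - 32362) = 1/(-33562) = -1/33562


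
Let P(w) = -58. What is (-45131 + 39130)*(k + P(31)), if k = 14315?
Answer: -85556257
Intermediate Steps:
(-45131 + 39130)*(k + P(31)) = (-45131 + 39130)*(14315 - 58) = -6001*14257 = -85556257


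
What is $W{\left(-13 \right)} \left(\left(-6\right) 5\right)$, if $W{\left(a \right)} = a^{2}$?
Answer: $-5070$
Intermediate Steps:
$W{\left(-13 \right)} \left(\left(-6\right) 5\right) = \left(-13\right)^{2} \left(\left(-6\right) 5\right) = 169 \left(-30\right) = -5070$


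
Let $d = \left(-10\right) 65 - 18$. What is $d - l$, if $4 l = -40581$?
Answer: $\frac{37909}{4} \approx 9477.3$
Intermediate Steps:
$l = - \frac{40581}{4}$ ($l = \frac{1}{4} \left(-40581\right) = - \frac{40581}{4} \approx -10145.0$)
$d = -668$ ($d = -650 - 18 = -668$)
$d - l = -668 - - \frac{40581}{4} = -668 + \frac{40581}{4} = \frac{37909}{4}$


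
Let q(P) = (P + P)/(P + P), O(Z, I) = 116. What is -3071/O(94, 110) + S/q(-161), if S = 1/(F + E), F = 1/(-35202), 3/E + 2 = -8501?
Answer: -35071851035/13236644 ≈ -2649.6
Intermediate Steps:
E = -3/8503 (E = 3/(-2 - 8501) = 3/(-8503) = 3*(-1/8503) = -3/8503 ≈ -0.00035282)
F = -1/35202 ≈ -2.8407e-5
q(P) = 1 (q(P) = (2*P)/((2*P)) = (2*P)*(1/(2*P)) = 1)
S = -299322606/114109 (S = 1/(-1/35202 - 3/8503) = 1/(-114109/299322606) = -299322606/114109 ≈ -2623.1)
-3071/O(94, 110) + S/q(-161) = -3071/116 - 299322606/114109/1 = -3071*1/116 - 299322606/114109*1 = -3071/116 - 299322606/114109 = -35071851035/13236644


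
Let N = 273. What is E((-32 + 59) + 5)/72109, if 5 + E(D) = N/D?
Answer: 113/2307488 ≈ 4.8971e-5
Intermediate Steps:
E(D) = -5 + 273/D
E((-32 + 59) + 5)/72109 = (-5 + 273/((-32 + 59) + 5))/72109 = (-5 + 273/(27 + 5))*(1/72109) = (-5 + 273/32)*(1/72109) = (113/32)*(1/72109) = 113/2307488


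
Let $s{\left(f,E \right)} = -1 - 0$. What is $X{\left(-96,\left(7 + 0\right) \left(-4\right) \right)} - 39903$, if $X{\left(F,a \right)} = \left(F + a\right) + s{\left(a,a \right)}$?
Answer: $-40028$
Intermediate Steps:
$s{\left(f,E \right)} = -1$ ($s{\left(f,E \right)} = -1 + 0 = -1$)
$X{\left(F,a \right)} = -1 + F + a$ ($X{\left(F,a \right)} = \left(F + a\right) - 1 = -1 + F + a$)
$X{\left(-96,\left(7 + 0\right) \left(-4\right) \right)} - 39903 = \left(-1 - 96 + \left(7 + 0\right) \left(-4\right)\right) - 39903 = \left(-1 - 96 + 7 \left(-4\right)\right) - 39903 = \left(-1 - 96 - 28\right) - 39903 = -125 - 39903 = -40028$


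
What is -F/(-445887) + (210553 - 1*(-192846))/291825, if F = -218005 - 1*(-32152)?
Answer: 13959313132/14457885975 ≈ 0.96552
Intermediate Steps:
F = -185853 (F = -218005 + 32152 = -185853)
-F/(-445887) + (210553 - 1*(-192846))/291825 = -1*(-185853)/(-445887) + (210553 - 1*(-192846))/291825 = 185853*(-1/445887) + (210553 + 192846)*(1/291825) = -61951/148629 + 403399*(1/291825) = -61951/148629 + 403399/291825 = 13959313132/14457885975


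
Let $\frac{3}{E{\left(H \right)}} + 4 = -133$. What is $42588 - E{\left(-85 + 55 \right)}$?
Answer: $\frac{5834559}{137} \approx 42588.0$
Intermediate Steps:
$E{\left(H \right)} = - \frac{3}{137}$ ($E{\left(H \right)} = \frac{3}{-4 - 133} = \frac{3}{-137} = 3 \left(- \frac{1}{137}\right) = - \frac{3}{137}$)
$42588 - E{\left(-85 + 55 \right)} = 42588 - - \frac{3}{137} = 42588 + \frac{3}{137} = \frac{5834559}{137}$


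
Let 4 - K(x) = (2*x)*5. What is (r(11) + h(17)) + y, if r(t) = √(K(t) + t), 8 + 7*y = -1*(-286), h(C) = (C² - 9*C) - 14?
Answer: 1132/7 + I*√95 ≈ 161.71 + 9.7468*I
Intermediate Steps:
K(x) = 4 - 10*x (K(x) = 4 - 2*x*5 = 4 - 10*x)
h(C) = -14 + C² - 9*C
y = 278/7 (y = -8/7 + (-1*(-286))/7 = -8/7 + (⅐)*286 = -8/7 + 286/7 = 278/7 ≈ 39.714)
r(t) = √(4 - 9*t) (r(t) = √((4 - 10*t) + t) = √(4 - 9*t))
(r(11) + h(17)) + y = (√(4 - 9*11) + (-14 + 17² - 9*17)) + 278/7 = (√(4 - 99) + (-14 + 289 - 153)) + 278/7 = (√(-95) + 122) + 278/7 = (I*√95 + 122) + 278/7 = (122 + I*√95) + 278/7 = 1132/7 + I*√95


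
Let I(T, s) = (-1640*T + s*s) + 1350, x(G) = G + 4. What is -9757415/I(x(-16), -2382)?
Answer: -9757415/5694954 ≈ -1.7133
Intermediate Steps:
x(G) = 4 + G
I(T, s) = 1350 + s² - 1640*T (I(T, s) = (-1640*T + s²) + 1350 = (s² - 1640*T) + 1350 = 1350 + s² - 1640*T)
-9757415/I(x(-16), -2382) = -9757415/(1350 + (-2382)² - 1640*(4 - 16)) = -9757415/(1350 + 5673924 - 1640*(-12)) = -9757415/(1350 + 5673924 + 19680) = -9757415/5694954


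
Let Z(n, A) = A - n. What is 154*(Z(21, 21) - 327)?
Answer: -50358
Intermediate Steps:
154*(Z(21, 21) - 327) = 154*((21 - 1*21) - 327) = 154*((21 - 21) - 327) = 154*(0 - 327) = 154*(-327) = -50358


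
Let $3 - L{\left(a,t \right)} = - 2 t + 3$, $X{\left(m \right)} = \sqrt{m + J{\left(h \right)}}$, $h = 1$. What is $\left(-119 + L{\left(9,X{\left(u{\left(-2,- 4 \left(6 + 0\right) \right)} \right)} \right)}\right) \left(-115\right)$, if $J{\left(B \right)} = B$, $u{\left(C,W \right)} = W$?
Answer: $13685 - 230 i \sqrt{23} \approx 13685.0 - 1103.0 i$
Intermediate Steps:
$X{\left(m \right)} = \sqrt{1 + m}$ ($X{\left(m \right)} = \sqrt{m + 1} = \sqrt{1 + m}$)
$L{\left(a,t \right)} = 2 t$ ($L{\left(a,t \right)} = 3 - \left(- 2 t + 3\right) = 3 - \left(3 - 2 t\right) = 3 + \left(-3 + 2 t\right) = 2 t$)
$\left(-119 + L{\left(9,X{\left(u{\left(-2,- 4 \left(6 + 0\right) \right)} \right)} \right)}\right) \left(-115\right) = \left(-119 + 2 \sqrt{1 - 4 \left(6 + 0\right)}\right) \left(-115\right) = \left(-119 + 2 \sqrt{1 - 24}\right) \left(-115\right) = \left(-119 + 2 \sqrt{-23}\right) \left(-115\right) = \left(-119 + 2 i \sqrt{23}\right) \left(-115\right) = 13685 - 230 i \sqrt{23}$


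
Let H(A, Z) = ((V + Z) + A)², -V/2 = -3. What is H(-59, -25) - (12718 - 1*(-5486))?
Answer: -12120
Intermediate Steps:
V = 6 (V = -2*(-3) = 6)
H(A, Z) = (6 + A + Z)² (H(A, Z) = ((6 + Z) + A)² = (6 + A + Z)²)
H(-59, -25) - (12718 - 1*(-5486)) = (6 - 59 - 25)² - (12718 - 1*(-5486)) = (-78)² - (12718 + 5486) = 6084 - 1*18204 = 6084 - 18204 = -12120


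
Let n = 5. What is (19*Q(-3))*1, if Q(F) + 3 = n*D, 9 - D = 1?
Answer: 703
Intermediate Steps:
D = 8 (D = 9 - 1*1 = 9 - 1 = 8)
Q(F) = 37 (Q(F) = -3 + 5*8 = -3 + 40 = 37)
(19*Q(-3))*1 = (19*37)*1 = 703*1 = 703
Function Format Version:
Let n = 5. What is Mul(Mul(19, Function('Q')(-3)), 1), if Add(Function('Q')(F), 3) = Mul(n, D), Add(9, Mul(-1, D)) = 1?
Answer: 703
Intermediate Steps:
D = 8 (D = Add(9, Mul(-1, 1)) = Add(9, -1) = 8)
Function('Q')(F) = 37 (Function('Q')(F) = Add(-3, Mul(5, 8)) = Add(-3, 40) = 37)
Mul(Mul(19, Function('Q')(-3)), 1) = Mul(Mul(19, 37), 1) = Mul(703, 1) = 703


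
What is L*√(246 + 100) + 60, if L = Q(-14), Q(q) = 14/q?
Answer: 60 - √346 ≈ 41.399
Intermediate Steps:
L = -1 (L = 14/(-14) = 14*(-1/14) = -1)
L*√(246 + 100) + 60 = -√(246 + 100) + 60 = -√346 + 60 = 60 - √346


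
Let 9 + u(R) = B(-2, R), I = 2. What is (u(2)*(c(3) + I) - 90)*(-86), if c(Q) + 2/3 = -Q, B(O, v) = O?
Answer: 18490/3 ≈ 6163.3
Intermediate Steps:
u(R) = -11 (u(R) = -9 - 2 = -11)
c(Q) = -⅔ - Q
(u(2)*(c(3) + I) - 90)*(-86) = (-11*((-⅔ - 1*3) + 2) - 90)*(-86) = (-11*((-⅔ - 3) + 2) - 90)*(-86) = (-11*(-11/3 + 2) - 90)*(-86) = (-11*(-5/3) - 90)*(-86) = (55/3 - 90)*(-86) = -215/3*(-86) = 18490/3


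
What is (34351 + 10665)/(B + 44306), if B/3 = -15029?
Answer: -45016/781 ≈ -57.639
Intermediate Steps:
B = -45087 (B = 3*(-15029) = -45087)
(34351 + 10665)/(B + 44306) = (34351 + 10665)/(-45087 + 44306) = 45016/(-781) = 45016*(-1/781) = -45016/781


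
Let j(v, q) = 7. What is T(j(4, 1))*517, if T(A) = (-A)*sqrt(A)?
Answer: -3619*sqrt(7) ≈ -9575.0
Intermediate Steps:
T(A) = -A**(3/2)
T(j(4, 1))*517 = -7**(3/2)*517 = -7*sqrt(7)*517 = -3619*sqrt(7)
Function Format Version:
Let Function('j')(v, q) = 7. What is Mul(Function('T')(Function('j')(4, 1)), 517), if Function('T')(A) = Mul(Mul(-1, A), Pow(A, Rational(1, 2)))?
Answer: Mul(-3619, Pow(7, Rational(1, 2))) ≈ -9575.0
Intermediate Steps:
Function('T')(A) = Mul(-1, Pow(A, Rational(3, 2)))
Mul(Function('T')(Function('j')(4, 1)), 517) = Mul(Mul(-1, Pow(7, Rational(3, 2))), 517) = Mul(Mul(-1, Mul(7, Pow(7, Rational(1, 2)))), 517) = Mul(Mul(-7, Pow(7, Rational(1, 2))), 517) = Mul(-3619, Pow(7, Rational(1, 2)))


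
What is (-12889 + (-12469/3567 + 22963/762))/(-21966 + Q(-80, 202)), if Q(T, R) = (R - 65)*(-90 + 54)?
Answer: 11653530121/24370072164 ≈ 0.47819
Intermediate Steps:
Q(T, R) = 2340 - 36*R (Q(T, R) = (-65 + R)*(-36) = 2340 - 36*R)
(-12889 + (-12469/3567 + 22963/762))/(-21966 + Q(-80, 202)) = (-12889 + (-12469/3567 + 22963/762))/(-21966 + (2340 - 36*202)) = (-12889 + (-12469*1/3567 + 22963*(1/762)))/(-21966 + (2340 - 7272)) = (-12889 + (-12469/3567 + 22963/762))/(-21966 - 4932) = (-12889 + 24135881/906018)/(-26898) = -11653530121/906018*(-1/26898) = 11653530121/24370072164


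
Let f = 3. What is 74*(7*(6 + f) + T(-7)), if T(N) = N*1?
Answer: 4144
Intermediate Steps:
T(N) = N
74*(7*(6 + f) + T(-7)) = 74*(7*(6 + 3) - 7) = 74*(7*9 - 7) = 74*(63 - 7) = 74*56 = 4144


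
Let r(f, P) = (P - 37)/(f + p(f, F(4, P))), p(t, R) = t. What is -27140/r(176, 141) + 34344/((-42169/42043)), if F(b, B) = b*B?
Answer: -69127555336/548197 ≈ -1.2610e+5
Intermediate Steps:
F(b, B) = B*b
r(f, P) = (-37 + P)/(2*f) (r(f, P) = (P - 37)/(f + f) = (-37 + P)/((2*f)) = (-37 + P)*(1/(2*f)) = (-37 + P)/(2*f))
-27140/r(176, 141) + 34344/((-42169/42043)) = -27140*352/(-37 + 141) + 34344/((-42169/42043)) = -27140/((½)*(1/176)*104) + 34344/((-42169*1/42043)) = -27140/13/44 + 34344/(-42169/42043) = -27140*44/13 + 34344*(-42043/42169) = -1194160/13 - 1443924792/42169 = -69127555336/548197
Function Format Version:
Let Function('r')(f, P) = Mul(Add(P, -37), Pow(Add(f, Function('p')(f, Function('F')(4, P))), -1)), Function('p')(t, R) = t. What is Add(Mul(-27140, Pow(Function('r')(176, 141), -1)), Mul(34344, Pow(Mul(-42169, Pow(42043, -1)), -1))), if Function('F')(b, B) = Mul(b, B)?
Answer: Rational(-69127555336, 548197) ≈ -1.2610e+5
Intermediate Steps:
Function('F')(b, B) = Mul(B, b)
Function('r')(f, P) = Mul(Rational(1, 2), Pow(f, -1), Add(-37, P)) (Function('r')(f, P) = Mul(Add(P, -37), Pow(Add(f, f), -1)) = Mul(Add(-37, P), Pow(Mul(2, f), -1)) = Mul(Add(-37, P), Mul(Rational(1, 2), Pow(f, -1))) = Mul(Rational(1, 2), Pow(f, -1), Add(-37, P)))
Add(Mul(-27140, Pow(Function('r')(176, 141), -1)), Mul(34344, Pow(Mul(-42169, Pow(42043, -1)), -1))) = Add(Mul(-27140, Pow(Mul(Rational(1, 2), Pow(176, -1), Add(-37, 141)), -1)), Mul(34344, Pow(Mul(-42169, Pow(42043, -1)), -1))) = Add(Mul(-27140, Pow(Mul(Rational(1, 2), Rational(1, 176), 104), -1)), Mul(34344, Pow(Mul(-42169, Rational(1, 42043)), -1))) = Add(Mul(-27140, Pow(Rational(13, 44), -1)), Mul(34344, Pow(Rational(-42169, 42043), -1))) = Add(Mul(-27140, Rational(44, 13)), Mul(34344, Rational(-42043, 42169))) = Add(Rational(-1194160, 13), Rational(-1443924792, 42169)) = Rational(-69127555336, 548197)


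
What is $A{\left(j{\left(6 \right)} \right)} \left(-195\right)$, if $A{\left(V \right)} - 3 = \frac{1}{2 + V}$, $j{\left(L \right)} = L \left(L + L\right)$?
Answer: $- \frac{43485}{74} \approx -587.63$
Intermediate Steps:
$j{\left(L \right)} = 2 L^{2}$ ($j{\left(L \right)} = L 2 L = 2 L^{2}$)
$A{\left(V \right)} = 3 + \frac{1}{2 + V}$
$A{\left(j{\left(6 \right)} \right)} \left(-195\right) = \frac{7 + 3 \cdot 2 \cdot 6^{2}}{2 + 2 \cdot 6^{2}} \left(-195\right) = \frac{7 + 3 \cdot 2 \cdot 36}{2 + 2 \cdot 36} \left(-195\right) = \frac{7 + 3 \cdot 72}{2 + 72} \left(-195\right) = \frac{7 + 216}{74} \left(-195\right) = \frac{1}{74} \cdot 223 \left(-195\right) = \frac{223}{74} \left(-195\right) = - \frac{43485}{74}$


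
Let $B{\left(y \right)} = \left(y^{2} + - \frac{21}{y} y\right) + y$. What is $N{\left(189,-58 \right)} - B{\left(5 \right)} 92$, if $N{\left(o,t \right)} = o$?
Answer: $-639$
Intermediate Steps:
$B{\left(y \right)} = -21 + y + y^{2}$ ($B{\left(y \right)} = \left(y^{2} - 21\right) + y = \left(-21 + y^{2}\right) + y = -21 + y + y^{2}$)
$N{\left(189,-58 \right)} - B{\left(5 \right)} 92 = 189 - \left(-21 + 5 + 5^{2}\right) 92 = 189 - \left(-21 + 5 + 25\right) 92 = 189 - 9 \cdot 92 = 189 - 828 = -639$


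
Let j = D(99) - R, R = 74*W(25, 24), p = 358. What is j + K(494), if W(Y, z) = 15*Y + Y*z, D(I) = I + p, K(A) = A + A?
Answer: -70705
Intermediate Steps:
K(A) = 2*A
D(I) = 358 + I (D(I) = I + 358 = 358 + I)
R = 72150 (R = 74*(25*(15 + 24)) = 74*(25*39) = 74*975 = 72150)
j = -71693 (j = (358 + 99) - 1*72150 = 457 - 72150 = -71693)
j + K(494) = -71693 + 2*494 = -71693 + 988 = -70705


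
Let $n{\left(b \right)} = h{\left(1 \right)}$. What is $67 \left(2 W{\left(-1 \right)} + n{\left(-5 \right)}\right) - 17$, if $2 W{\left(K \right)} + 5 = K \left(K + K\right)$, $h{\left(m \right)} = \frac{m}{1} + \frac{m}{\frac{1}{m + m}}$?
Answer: $-17$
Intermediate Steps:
$h{\left(m \right)} = m + 2 m^{2}$ ($h{\left(m \right)} = m 1 + \frac{m}{\frac{1}{2 m}} = m + \frac{m}{\frac{1}{2} \frac{1}{m}} = m + m 2 m = m + 2 m^{2}$)
$W{\left(K \right)} = - \frac{5}{2} + K^{2}$ ($W{\left(K \right)} = - \frac{5}{2} + \frac{K \left(K + K\right)}{2} = - \frac{5}{2} + \frac{K 2 K}{2} = - \frac{5}{2} + \frac{2 K^{2}}{2} = - \frac{5}{2} + K^{2}$)
$n{\left(b \right)} = 3$ ($n{\left(b \right)} = 1 \left(1 + 2 \cdot 1\right) = 1 \left(1 + 2\right) = 1 \cdot 3 = 3$)
$67 \left(2 W{\left(-1 \right)} + n{\left(-5 \right)}\right) - 17 = 67 \left(2 \left(- \frac{5}{2} + \left(-1\right)^{2}\right) + 3\right) - 17 = 67 \left(2 \left(- \frac{5}{2} + 1\right) + 3\right) - 17 = 67 \left(2 \left(- \frac{3}{2}\right) + 3\right) - 17 = 67 \left(-3 + 3\right) - 17 = 67 \cdot 0 - 17 = 0 - 17 = -17$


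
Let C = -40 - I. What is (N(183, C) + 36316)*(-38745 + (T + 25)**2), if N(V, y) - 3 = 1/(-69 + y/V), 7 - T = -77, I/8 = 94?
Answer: -4364186445664/4473 ≈ -9.7567e+8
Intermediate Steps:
I = 752 (I = 8*94 = 752)
T = 84 (T = 7 - 1*(-77) = 7 + 77 = 84)
C = -792 (C = -40 - 1*752 = -40 - 752 = -792)
N(V, y) = 3 + 1/(-69 + y/V)
(N(183, C) + 36316)*(-38745 + (T + 25)**2) = ((-3*(-792) + 206*183)/(-1*(-792) + 69*183) + 36316)*(-38745 + (84 + 25)**2) = ((2376 + 37698)/(792 + 12627) + 36316)*(-38745 + 109**2) = (40074/13419 + 36316)*(-38745 + 11881) = ((1/13419)*40074 + 36316)*(-26864) = (13358/4473 + 36316)*(-26864) = (162454826/4473)*(-26864) = -4364186445664/4473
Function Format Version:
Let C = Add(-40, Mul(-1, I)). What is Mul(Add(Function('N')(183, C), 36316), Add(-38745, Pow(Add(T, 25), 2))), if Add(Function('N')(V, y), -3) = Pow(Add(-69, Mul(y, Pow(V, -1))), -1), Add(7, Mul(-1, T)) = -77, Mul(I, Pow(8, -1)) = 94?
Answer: Rational(-4364186445664, 4473) ≈ -9.7567e+8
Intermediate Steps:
I = 752 (I = Mul(8, 94) = 752)
T = 84 (T = Add(7, Mul(-1, -77)) = Add(7, 77) = 84)
C = -792 (C = Add(-40, Mul(-1, 752)) = Add(-40, -752) = -792)
Function('N')(V, y) = Add(3, Pow(Add(-69, Mul(y, Pow(V, -1))), -1))
Mul(Add(Function('N')(183, C), 36316), Add(-38745, Pow(Add(T, 25), 2))) = Mul(Add(Mul(Pow(Add(Mul(-1, -792), Mul(69, 183)), -1), Add(Mul(-3, -792), Mul(206, 183))), 36316), Add(-38745, Pow(Add(84, 25), 2))) = Mul(Add(Mul(Pow(Add(792, 12627), -1), Add(2376, 37698)), 36316), Add(-38745, Pow(109, 2))) = Mul(Add(Mul(Pow(13419, -1), 40074), 36316), Add(-38745, 11881)) = Mul(Add(Mul(Rational(1, 13419), 40074), 36316), -26864) = Mul(Add(Rational(13358, 4473), 36316), -26864) = Mul(Rational(162454826, 4473), -26864) = Rational(-4364186445664, 4473)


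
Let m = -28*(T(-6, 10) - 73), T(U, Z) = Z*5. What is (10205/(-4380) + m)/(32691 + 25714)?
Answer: 562103/51162780 ≈ 0.010987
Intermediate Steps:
T(U, Z) = 5*Z
m = 644 (m = -28*(5*10 - 73) = -28*(50 - 73) = -28*(-23) = 644)
(10205/(-4380) + m)/(32691 + 25714) = (10205/(-4380) + 644)/(32691 + 25714) = (10205*(-1/4380) + 644)/58405 = (-2041/876 + 644)*(1/58405) = (562103/876)*(1/58405) = 562103/51162780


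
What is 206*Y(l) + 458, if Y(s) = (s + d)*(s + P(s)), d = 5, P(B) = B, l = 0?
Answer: 458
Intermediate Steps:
Y(s) = 2*s*(5 + s) (Y(s) = (s + 5)*(s + s) = (5 + s)*(2*s) = 2*s*(5 + s))
206*Y(l) + 458 = 206*(2*0*(5 + 0)) + 458 = 206*(2*0*5) + 458 = 206*0 + 458 = 0 + 458 = 458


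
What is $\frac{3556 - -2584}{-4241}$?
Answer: $- \frac{6140}{4241} \approx -1.4478$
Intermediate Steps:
$\frac{3556 - -2584}{-4241} = \left(3556 + 2584\right) \left(- \frac{1}{4241}\right) = 6140 \left(- \frac{1}{4241}\right) = - \frac{6140}{4241}$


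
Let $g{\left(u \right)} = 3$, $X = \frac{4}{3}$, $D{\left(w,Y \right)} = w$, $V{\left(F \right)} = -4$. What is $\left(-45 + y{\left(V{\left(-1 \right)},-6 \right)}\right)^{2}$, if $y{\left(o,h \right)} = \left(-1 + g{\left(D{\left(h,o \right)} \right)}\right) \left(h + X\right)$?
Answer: $\frac{26569}{9} \approx 2952.1$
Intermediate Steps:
$X = \frac{4}{3}$ ($X = 4 \cdot \frac{1}{3} = \frac{4}{3} \approx 1.3333$)
$y{\left(o,h \right)} = \frac{8}{3} + 2 h$ ($y{\left(o,h \right)} = \left(-1 + 3\right) \left(h + \frac{4}{3}\right) = 2 \left(\frac{4}{3} + h\right) = \frac{8}{3} + 2 h$)
$\left(-45 + y{\left(V{\left(-1 \right)},-6 \right)}\right)^{2} = \left(-45 + \left(\frac{8}{3} + 2 \left(-6\right)\right)\right)^{2} = \left(-45 + \left(\frac{8}{3} - 12\right)\right)^{2} = \left(-45 - \frac{28}{3}\right)^{2} = \left(- \frac{163}{3}\right)^{2} = \frac{26569}{9}$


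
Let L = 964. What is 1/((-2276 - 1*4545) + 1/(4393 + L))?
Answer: -5357/36540096 ≈ -0.00014661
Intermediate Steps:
1/((-2276 - 1*4545) + 1/(4393 + L)) = 1/((-2276 - 1*4545) + 1/(4393 + 964)) = 1/((-2276 - 4545) + 1/5357) = 1/(-6821 + 1/5357) = 1/(-36540096/5357) = -5357/36540096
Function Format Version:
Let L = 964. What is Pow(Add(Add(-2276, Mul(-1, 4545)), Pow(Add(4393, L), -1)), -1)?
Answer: Rational(-5357, 36540096) ≈ -0.00014661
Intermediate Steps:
Pow(Add(Add(-2276, Mul(-1, 4545)), Pow(Add(4393, L), -1)), -1) = Pow(Add(Add(-2276, Mul(-1, 4545)), Pow(Add(4393, 964), -1)), -1) = Pow(Add(Add(-2276, -4545), Pow(5357, -1)), -1) = Pow(Add(-6821, Rational(1, 5357)), -1) = Pow(Rational(-36540096, 5357), -1) = Rational(-5357, 36540096)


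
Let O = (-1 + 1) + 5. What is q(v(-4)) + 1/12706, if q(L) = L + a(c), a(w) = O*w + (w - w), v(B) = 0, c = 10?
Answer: 635301/12706 ≈ 50.000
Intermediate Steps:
O = 5 (O = 0 + 5 = 5)
a(w) = 5*w (a(w) = 5*w + (w - w) = 5*w + 0 = 5*w)
q(L) = 50 + L (q(L) = L + 5*10 = L + 50 = 50 + L)
q(v(-4)) + 1/12706 = (50 + 0) + 1/12706 = 50 + 1/12706 = 635301/12706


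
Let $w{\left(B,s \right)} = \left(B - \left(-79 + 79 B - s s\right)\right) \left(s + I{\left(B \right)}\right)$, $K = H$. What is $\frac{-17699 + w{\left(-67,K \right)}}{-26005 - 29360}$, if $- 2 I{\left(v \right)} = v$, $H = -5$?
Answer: $- \frac{134206}{55365} \approx -2.424$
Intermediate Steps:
$I{\left(v \right)} = - \frac{v}{2}$
$K = -5$
$w{\left(B,s \right)} = \left(s - \frac{B}{2}\right) \left(79 + s^{2} - 78 B\right)$ ($w{\left(B,s \right)} = \left(B - \left(-79 + 79 B - s s\right)\right) \left(s - \frac{B}{2}\right) = \left(B - \left(-79 - s^{2} + 79 B\right)\right) \left(s - \frac{B}{2}\right) = \left(B + \left(79 + s^{2} - 79 B\right)\right) \left(s - \frac{B}{2}\right) = \left(79 + s^{2} - 78 B\right) \left(s - \frac{B}{2}\right) = \left(s - \frac{B}{2}\right) \left(79 + s^{2} - 78 B\right)$)
$\frac{-17699 + w{\left(-67,K \right)}}{-26005 - 29360} = \frac{-17699 + \left(\left(-5\right)^{3} + 39 \left(-67\right)^{2} + 79 \left(-5\right) - - \frac{5293}{2} - \left(-5226\right) \left(-5\right) - - \frac{67 \left(-5\right)^{2}}{2}\right)}{-26005 - 29360} = \frac{-17699 - \left(- \frac{302135}{2} - \frac{1675}{2}\right)}{-55365} = \left(-17699 + \left(-125 + 175071 - 395 + \frac{5293}{2} - 26130 + \frac{1675}{2}\right)\right) \left(- \frac{1}{55365}\right) = \left(-17699 + 151905\right) \left(- \frac{1}{55365}\right) = 134206 \left(- \frac{1}{55365}\right) = - \frac{134206}{55365}$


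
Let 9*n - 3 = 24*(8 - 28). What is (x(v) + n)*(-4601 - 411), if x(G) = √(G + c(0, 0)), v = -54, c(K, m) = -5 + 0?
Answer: 265636 - 5012*I*√59 ≈ 2.6564e+5 - 38498.0*I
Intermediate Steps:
c(K, m) = -5
n = -53 (n = ⅓ + (24*(8 - 28))/9 = ⅓ + (24*(-20))/9 = ⅓ + (⅑)*(-480) = ⅓ - 160/3 = -53)
x(G) = √(-5 + G) (x(G) = √(G - 5) = √(-5 + G))
(x(v) + n)*(-4601 - 411) = (√(-5 - 54) - 53)*(-4601 - 411) = (√(-59) - 53)*(-5012) = (I*√59 - 53)*(-5012) = (-53 + I*√59)*(-5012) = 265636 - 5012*I*√59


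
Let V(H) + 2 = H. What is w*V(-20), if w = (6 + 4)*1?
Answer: -220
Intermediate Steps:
w = 10 (w = 10*1 = 10)
V(H) = -2 + H
w*V(-20) = 10*(-2 - 20) = 10*(-22) = -220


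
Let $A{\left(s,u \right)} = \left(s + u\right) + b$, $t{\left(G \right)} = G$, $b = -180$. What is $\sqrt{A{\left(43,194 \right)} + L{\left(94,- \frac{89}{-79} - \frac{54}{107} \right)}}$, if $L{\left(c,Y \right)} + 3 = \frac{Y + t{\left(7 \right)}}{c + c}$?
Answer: $\frac{\sqrt{8529766654911}}{397291} \approx 7.3512$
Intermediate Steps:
$A{\left(s,u \right)} = -180 + s + u$ ($A{\left(s,u \right)} = \left(s + u\right) - 180 = -180 + s + u$)
$L{\left(c,Y \right)} = -3 + \frac{7 + Y}{2 c}$ ($L{\left(c,Y \right)} = -3 + \frac{Y + 7}{c + c} = -3 + \frac{7 + Y}{2 c}$)
$\sqrt{A{\left(43,194 \right)} + L{\left(94,- \frac{89}{-79} - \frac{54}{107} \right)}} = \sqrt{\left(-180 + 43 + 194\right) + \frac{7 - \left(- \frac{89}{79} + \frac{54}{107}\right) - 564}{2 \cdot 94}} = \sqrt{57 + \frac{1}{2} \cdot \frac{1}{94} \left(7 - - \frac{5257}{8453} - 564\right)} = \sqrt{57 + \frac{1}{2} \cdot \frac{1}{94} \left(7 + \left(\frac{89}{79} - \frac{54}{107}\right) - 564\right)} = \sqrt{57 + \frac{1}{2} \cdot \frac{1}{94} \left(7 + \frac{5257}{8453} - 564\right)} = \sqrt{57 + \frac{1}{2} \cdot \frac{1}{94} \left(- \frac{4703064}{8453}\right)} = \sqrt{57 - \frac{1175766}{397291}} = \sqrt{\frac{21469821}{397291}} = \frac{\sqrt{8529766654911}}{397291}$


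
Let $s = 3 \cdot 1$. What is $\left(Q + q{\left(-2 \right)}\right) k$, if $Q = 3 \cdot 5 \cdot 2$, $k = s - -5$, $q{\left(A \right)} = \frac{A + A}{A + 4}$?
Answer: $224$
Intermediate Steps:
$s = 3$
$q{\left(A \right)} = \frac{2 A}{4 + A}$
$k = 8$ ($k = 3 - -5 = 3 + 5 = 8$)
$Q = 30$ ($Q = 15 \cdot 2 = 30$)
$\left(Q + q{\left(-2 \right)}\right) k = \left(30 + 2 \left(-2\right) \frac{1}{4 - 2}\right) 8 = \left(30 + 2 \left(-2\right) \frac{1}{2}\right) 8 = \left(30 - 2\right) 8 = 28 \cdot 8 = 224$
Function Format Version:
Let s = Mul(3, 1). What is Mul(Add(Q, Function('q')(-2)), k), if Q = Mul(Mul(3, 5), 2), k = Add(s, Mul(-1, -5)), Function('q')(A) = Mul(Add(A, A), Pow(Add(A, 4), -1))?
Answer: 224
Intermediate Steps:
s = 3
Function('q')(A) = Mul(2, A, Pow(Add(4, A), -1)) (Function('q')(A) = Mul(Mul(2, A), Pow(Add(4, A), -1)) = Mul(2, A, Pow(Add(4, A), -1)))
k = 8 (k = Add(3, Mul(-1, -5)) = Add(3, 5) = 8)
Q = 30 (Q = Mul(15, 2) = 30)
Mul(Add(Q, Function('q')(-2)), k) = Mul(Add(30, Mul(2, -2, Pow(Add(4, -2), -1))), 8) = Mul(Add(30, Mul(2, -2, Pow(2, -1))), 8) = Mul(Add(30, Mul(2, -2, Rational(1, 2))), 8) = Mul(Add(30, -2), 8) = Mul(28, 8) = 224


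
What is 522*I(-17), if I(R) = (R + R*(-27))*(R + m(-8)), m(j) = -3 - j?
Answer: -2768688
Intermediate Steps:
I(R) = -26*R*(5 + R) (I(R) = (R + R*(-27))*(R + (-3 - 1*(-8))) = (R - 27*R)*(R + (-3 + 8)) = (-26*R)*(R + 5) = (-26*R)*(5 + R) = -26*R*(5 + R))
522*I(-17) = 522*(-26*(-17)*(5 - 17)) = 522*(-26*(-17)*(-12)) = 522*(-5304) = -2768688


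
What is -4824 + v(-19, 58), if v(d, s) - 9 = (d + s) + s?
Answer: -4718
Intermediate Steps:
v(d, s) = 9 + d + 2*s (v(d, s) = 9 + ((d + s) + s) = 9 + (d + 2*s) = 9 + d + 2*s)
-4824 + v(-19, 58) = -4824 + (9 - 19 + 2*58) = -4824 + (9 - 19 + 116) = -4824 + 106 = -4718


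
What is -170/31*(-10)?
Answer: 1700/31 ≈ 54.839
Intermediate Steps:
-170/31*(-10) = 1700/31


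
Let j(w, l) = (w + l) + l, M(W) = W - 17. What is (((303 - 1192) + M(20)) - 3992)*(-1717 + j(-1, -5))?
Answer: 8429184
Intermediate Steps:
M(W) = -17 + W
j(w, l) = w + 2*l (j(w, l) = (l + w) + l = w + 2*l)
(((303 - 1192) + M(20)) - 3992)*(-1717 + j(-1, -5)) = (((303 - 1192) + (-17 + 20)) - 3992)*(-1717 + (-1 + 2*(-5))) = ((-889 + 3) - 3992)*(-1717 + (-1 - 10)) = (-886 - 3992)*(-1717 - 11) = -4878*(-1728) = 8429184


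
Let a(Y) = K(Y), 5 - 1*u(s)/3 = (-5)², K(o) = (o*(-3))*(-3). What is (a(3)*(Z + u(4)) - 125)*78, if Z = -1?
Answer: -138216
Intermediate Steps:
K(o) = 9*o (K(o) = -3*o*(-3) = 9*o)
u(s) = -60 (u(s) = 15 - 3*(-5)² = 15 - 3*25 = 15 - 75 = -60)
a(Y) = 9*Y
(a(3)*(Z + u(4)) - 125)*78 = ((9*3)*(-1 - 60) - 125)*78 = (27*(-61) - 125)*78 = (-1647 - 125)*78 = -1772*78 = -138216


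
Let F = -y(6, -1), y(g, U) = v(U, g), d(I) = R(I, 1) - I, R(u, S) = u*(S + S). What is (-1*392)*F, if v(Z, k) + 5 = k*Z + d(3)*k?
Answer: 2744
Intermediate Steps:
R(u, S) = 2*S*u (R(u, S) = u*(2*S) = 2*S*u)
d(I) = I (d(I) = 2*1*I - I = 2*I - I = I)
v(Z, k) = -5 + 3*k + Z*k (v(Z, k) = -5 + (k*Z + 3*k) = -5 + (Z*k + 3*k) = -5 + (3*k + Z*k) = -5 + 3*k + Z*k)
y(g, U) = -5 + 3*g + U*g
F = -7 (F = -(-5 + 3*6 - 1*6) = -(-5 + 18 - 6) = -1*7 = -7)
(-1*392)*F = -1*392*(-7) = -392*(-7) = 2744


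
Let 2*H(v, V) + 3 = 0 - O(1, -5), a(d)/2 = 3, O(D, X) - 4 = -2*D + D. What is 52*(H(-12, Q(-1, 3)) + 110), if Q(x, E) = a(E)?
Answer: 5564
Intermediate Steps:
O(D, X) = 4 - D (O(D, X) = 4 + (-2*D + D) = 4 - D)
a(d) = 6 (a(d) = 2*3 = 6)
Q(x, E) = 6
H(v, V) = -3 (H(v, V) = -3/2 + (0 - (4 - 1*1))/2 = -3/2 + (0 - (4 - 1))/2 = -3/2 + (0 - 1*3)/2 = -3/2 + (0 - 3)/2 = -3/2 + (1/2)*(-3) = -3/2 - 3/2 = -3)
52*(H(-12, Q(-1, 3)) + 110) = 52*(-3 + 110) = 52*107 = 5564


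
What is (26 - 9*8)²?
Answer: 2116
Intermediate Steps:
(26 - 9*8)² = (26 - 72)² = (-46)² = 2116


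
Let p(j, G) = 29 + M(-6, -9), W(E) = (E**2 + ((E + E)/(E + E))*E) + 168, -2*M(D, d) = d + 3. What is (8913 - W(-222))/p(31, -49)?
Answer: -40317/32 ≈ -1259.9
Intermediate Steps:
M(D, d) = -3/2 - d/2 (M(D, d) = -(d + 3)/2 = -(3 + d)/2 = -3/2 - d/2)
W(E) = 168 + E + E**2 (W(E) = (E**2 + ((2*E)/((2*E)))*E) + 168 = (E**2 + ((2*E)*(1/(2*E)))*E) + 168 = (E**2 + 1*E) + 168 = (E**2 + E) + 168 = (E + E**2) + 168 = 168 + E + E**2)
p(j, G) = 32 (p(j, G) = 29 + (-3/2 - 1/2*(-9)) = 29 + (-3/2 + 9/2) = 29 + 3 = 32)
(8913 - W(-222))/p(31, -49) = (8913 - (168 - 222 + (-222)**2))/32 = (8913 - (168 - 222 + 49284))*(1/32) = (8913 - 1*49230)*(1/32) = (8913 - 49230)*(1/32) = -40317*1/32 = -40317/32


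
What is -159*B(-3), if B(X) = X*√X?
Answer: 477*I*√3 ≈ 826.19*I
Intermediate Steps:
B(X) = X^(3/2)
-159*B(-3) = -(-477)*I*√3 = 477*I*√3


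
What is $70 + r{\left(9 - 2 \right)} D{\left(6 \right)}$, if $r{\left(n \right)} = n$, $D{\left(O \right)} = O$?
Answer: $112$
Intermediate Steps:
$70 + r{\left(9 - 2 \right)} D{\left(6 \right)} = 70 + \left(9 - 2\right) 6 = 70 + 7 \cdot 6 = 70 + 42 = 112$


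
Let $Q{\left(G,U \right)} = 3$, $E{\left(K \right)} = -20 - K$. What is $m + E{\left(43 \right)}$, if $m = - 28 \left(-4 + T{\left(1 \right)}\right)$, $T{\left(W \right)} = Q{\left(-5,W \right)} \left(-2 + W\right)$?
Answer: $133$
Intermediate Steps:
$T{\left(W \right)} = -6 + 3 W$ ($T{\left(W \right)} = 3 \left(-2 + W\right) = -6 + 3 W$)
$m = 196$ ($m = - 28 \left(-4 + \left(-6 + 3 \cdot 1\right)\right) = - 28 \left(-4 + \left(-6 + 3\right)\right) = - 28 \left(-4 - 3\right) = \left(-28\right) \left(-7\right) = 196$)
$m + E{\left(43 \right)} = 196 - 63 = 133$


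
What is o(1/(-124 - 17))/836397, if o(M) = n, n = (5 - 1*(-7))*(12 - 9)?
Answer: 4/92933 ≈ 4.3042e-5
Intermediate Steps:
n = 36 (n = (5 + 7)*3 = 12*3 = 36)
o(M) = 36
o(1/(-124 - 17))/836397 = 36/836397 = 36*(1/836397) = 4/92933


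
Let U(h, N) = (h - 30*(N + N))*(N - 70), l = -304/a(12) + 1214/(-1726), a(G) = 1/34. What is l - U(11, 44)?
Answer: -67910077/863 ≈ -78691.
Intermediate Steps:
a(G) = 1/34
l = -8920575/863 (l = -304/1/34 + 1214/(-1726) = -304*34 + 1214*(-1/1726) = -10336 - 607/863 = -8920575/863 ≈ -10337.)
U(h, N) = (-70 + N)*(h - 60*N) (U(h, N) = (h - 60*N)*(-70 + N) = (-70 + N)*(h - 60*N))
l - U(11, 44) = -8920575/863 - (-70*11 - 60*44² + 4200*44 + 44*11) = -8920575/863 - (-770 - 60*1936 + 184800 + 484) = -8920575/863 - (-770 - 116160 + 184800 + 484) = -8920575/863 - 1*68354 = -8920575/863 - 68354 = -67910077/863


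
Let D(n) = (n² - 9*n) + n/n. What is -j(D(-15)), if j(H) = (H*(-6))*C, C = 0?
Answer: 0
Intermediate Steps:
D(n) = 1 + n² - 9*n (D(n) = (n² - 9*n) + 1 = 1 + n² - 9*n)
j(H) = 0 (j(H) = (H*(-6))*0 = -6*H*0 = 0)
-j(D(-15)) = -1*0 = 0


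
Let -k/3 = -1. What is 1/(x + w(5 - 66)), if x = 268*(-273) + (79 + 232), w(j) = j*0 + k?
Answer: -1/72850 ≈ -1.3727e-5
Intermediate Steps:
k = 3 (k = -3*(-1) = 3)
w(j) = 3 (w(j) = j*0 + 3 = 0 + 3 = 3)
x = -72853 (x = -73164 + 311 = -72853)
1/(x + w(5 - 66)) = 1/(-72853 + 3) = 1/(-72850) = -1/72850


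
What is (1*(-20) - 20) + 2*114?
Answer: 188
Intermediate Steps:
(1*(-20) - 20) + 2*114 = (-20 - 20) + 228 = -40 + 228 = 188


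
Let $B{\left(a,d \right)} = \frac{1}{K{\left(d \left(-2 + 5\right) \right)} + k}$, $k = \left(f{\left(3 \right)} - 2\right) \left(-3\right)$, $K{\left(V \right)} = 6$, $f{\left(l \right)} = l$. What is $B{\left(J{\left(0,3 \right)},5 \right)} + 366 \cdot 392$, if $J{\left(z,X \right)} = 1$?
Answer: $\frac{430417}{3} \approx 1.4347 \cdot 10^{5}$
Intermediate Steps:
$k = -3$ ($k = \left(3 - 2\right) \left(-3\right) = 1 \left(-3\right) = -3$)
$B{\left(a,d \right)} = \frac{1}{3}$ ($B{\left(a,d \right)} = \frac{1}{6 - 3} = \frac{1}{3}$)
$B{\left(J{\left(0,3 \right)},5 \right)} + 366 \cdot 392 = \frac{1}{3} + 366 \cdot 392 = \frac{1}{3} + 143472 = \frac{430417}{3}$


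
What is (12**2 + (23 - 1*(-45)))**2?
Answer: 44944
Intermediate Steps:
(12**2 + (23 - 1*(-45)))**2 = (144 + (23 + 45))**2 = (144 + 68)**2 = 212**2 = 44944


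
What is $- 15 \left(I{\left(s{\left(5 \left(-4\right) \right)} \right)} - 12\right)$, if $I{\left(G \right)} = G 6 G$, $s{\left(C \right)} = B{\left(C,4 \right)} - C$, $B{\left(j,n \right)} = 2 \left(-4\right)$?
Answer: $-12780$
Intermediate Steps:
$B{\left(j,n \right)} = -8$
$s{\left(C \right)} = -8 - C$
$I{\left(G \right)} = 6 G^{2}$ ($I{\left(G \right)} = 6 G G = 6 G^{2}$)
$- 15 \left(I{\left(s{\left(5 \left(-4\right) \right)} \right)} - 12\right) = - 15 \left(6 \left(-8 - 5 \left(-4\right)\right)^{2} - 12\right) = - 15 \left(6 \left(-8 - -20\right)^{2} - 12\right) = - 15 \left(6 \left(-8 + 20\right)^{2} - 12\right) = - 15 \left(6 \cdot 12^{2} - 12\right) = - 15 \left(6 \cdot 144 - 12\right) = - 15 \left(864 - 12\right) = \left(-15\right) 852 = -12780$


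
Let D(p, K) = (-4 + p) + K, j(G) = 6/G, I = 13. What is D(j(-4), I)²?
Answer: 225/4 ≈ 56.250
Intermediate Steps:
D(p, K) = -4 + K + p
D(j(-4), I)² = (-4 + 13 + 6/(-4))² = (-4 + 13 + 6*(-¼))² = (-4 + 13 - 3/2)² = (15/2)² = 225/4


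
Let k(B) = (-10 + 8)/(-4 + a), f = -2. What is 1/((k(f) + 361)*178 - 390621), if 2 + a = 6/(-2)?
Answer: -9/2936911 ≈ -3.0644e-6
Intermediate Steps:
a = -5 (a = -2 + 6/(-2) = -2 + 6*(-1/2) = -2 - 3 = -5)
k(B) = 2/9 (k(B) = (-10 + 8)/(-4 - 5) = -2/(-9) = -2*(-1/9) = 2/9)
1/((k(f) + 361)*178 - 390621) = 1/((2/9 + 361)*178 - 390621) = 1/((3251/9)*178 - 390621) = 1/(578678/9 - 390621) = 1/(-2936911/9) = -9/2936911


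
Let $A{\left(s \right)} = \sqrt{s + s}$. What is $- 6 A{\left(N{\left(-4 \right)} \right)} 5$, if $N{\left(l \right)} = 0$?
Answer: $0$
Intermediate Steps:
$A{\left(s \right)} = \sqrt{2} \sqrt{s}$ ($A{\left(s \right)} = \sqrt{2 s} = \sqrt{2} \sqrt{s}$)
$- 6 A{\left(N{\left(-4 \right)} \right)} 5 = - 6 \sqrt{2} \sqrt{0} \cdot 5 = - 6 \sqrt{2} \cdot 0 \cdot 5 = \left(-6\right) 0 \cdot 5 = 0 \cdot 5 = 0$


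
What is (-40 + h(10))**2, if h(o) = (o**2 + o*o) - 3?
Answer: 24649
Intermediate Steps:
h(o) = -3 + 2*o**2 (h(o) = (o**2 + o**2) - 3 = 2*o**2 - 3 = -3 + 2*o**2)
(-40 + h(10))**2 = (-40 + (-3 + 2*10**2))**2 = (-40 + (-3 + 2*100))**2 = (-40 + (-3 + 200))**2 = (-40 + 197)**2 = 157**2 = 24649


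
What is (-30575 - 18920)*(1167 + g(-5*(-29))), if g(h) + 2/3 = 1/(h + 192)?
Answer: -58362821170/1011 ≈ -5.7728e+7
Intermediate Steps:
g(h) = -⅔ + 1/(192 + h) (g(h) = -⅔ + 1/(h + 192) = -⅔ + 1/(192 + h))
(-30575 - 18920)*(1167 + g(-5*(-29))) = (-30575 - 18920)*(1167 + (-381 - (-10)*(-29))/(3*(192 - 5*(-29)))) = -49495*(1167 + (-381 - 2*145)/(3*(192 + 145))) = -49495*(1167 + (⅓)*(-381 - 290)/337) = -49495*(1167 + (⅓)*(1/337)*(-671)) = -49495*(1167 - 671/1011) = -49495*1179166/1011 = -58362821170/1011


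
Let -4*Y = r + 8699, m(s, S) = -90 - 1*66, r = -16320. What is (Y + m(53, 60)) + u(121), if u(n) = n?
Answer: 7481/4 ≈ 1870.3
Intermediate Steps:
m(s, S) = -156 (m(s, S) = -90 - 66 = -156)
Y = 7621/4 (Y = -(-16320 + 8699)/4 = -¼*(-7621) = 7621/4 ≈ 1905.3)
(Y + m(53, 60)) + u(121) = (7621/4 - 156) + 121 = 6997/4 + 121 = 7481/4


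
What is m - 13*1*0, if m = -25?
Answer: -25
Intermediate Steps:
m - 13*1*0 = -25 - 13*1*0 = -25 - 0 = -25 - 13*0 = -25 + 0 = -25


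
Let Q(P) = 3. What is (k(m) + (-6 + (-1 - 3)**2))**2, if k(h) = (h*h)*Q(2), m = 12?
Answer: 195364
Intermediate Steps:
k(h) = 3*h**2 (k(h) = (h*h)*3 = h**2*3 = 3*h**2)
(k(m) + (-6 + (-1 - 3)**2))**2 = (3*12**2 + (-6 + (-1 - 3)**2))**2 = (3*144 + (-6 + (-4)**2))**2 = (432 + (-6 + 16))**2 = (432 + 10)**2 = 442**2 = 195364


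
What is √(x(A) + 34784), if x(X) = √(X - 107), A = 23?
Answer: √(34784 + 2*I*√21) ≈ 186.5 + 0.025*I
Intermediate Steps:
x(X) = √(-107 + X)
√(x(A) + 34784) = √(√(-107 + 23) + 34784) = √(√(-84) + 34784) = √(2*I*√21 + 34784) = √(34784 + 2*I*√21)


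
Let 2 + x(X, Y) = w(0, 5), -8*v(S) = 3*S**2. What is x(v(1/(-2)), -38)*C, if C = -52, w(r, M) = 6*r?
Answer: 104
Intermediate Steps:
v(S) = -3*S**2/8
x(X, Y) = -2 (x(X, Y) = -2 + 6*0 = -2 + 0 = -2)
x(v(1/(-2)), -38)*C = -2*(-52) = 104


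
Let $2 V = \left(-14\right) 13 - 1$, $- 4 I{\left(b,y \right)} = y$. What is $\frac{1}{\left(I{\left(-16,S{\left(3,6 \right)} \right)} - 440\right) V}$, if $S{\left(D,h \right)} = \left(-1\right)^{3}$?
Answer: $\frac{8}{321897} \approx 2.4853 \cdot 10^{-5}$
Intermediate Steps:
$S{\left(D,h \right)} = -1$
$I{\left(b,y \right)} = - \frac{y}{4}$
$V = - \frac{183}{2}$ ($V = \frac{\left(-14\right) 13 - 1}{2} = \frac{-182 - 1}{2} = \frac{1}{2} \left(-183\right) = - \frac{183}{2} \approx -91.5$)
$\frac{1}{\left(I{\left(-16,S{\left(3,6 \right)} \right)} - 440\right) V} = \frac{1}{\left(\left(- \frac{1}{4}\right) \left(-1\right) - 440\right) \left(- \frac{183}{2}\right)} = \frac{1}{\frac{1}{4} - 440} \left(- \frac{2}{183}\right) = \frac{1}{- \frac{1759}{4}} \left(- \frac{2}{183}\right) = \left(- \frac{4}{1759}\right) \left(- \frac{2}{183}\right) = \frac{8}{321897}$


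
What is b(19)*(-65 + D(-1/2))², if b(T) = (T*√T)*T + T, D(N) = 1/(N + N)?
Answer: 82764 + 1572516*√19 ≈ 6.9372e+6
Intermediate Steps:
D(N) = 1/(2*N)
b(T) = T + T^(5/2) (b(T) = T^(3/2)*T + T = T^(5/2) + T = T + T^(5/2))
b(19)*(-65 + D(-1/2))² = (19 + 19^(5/2))*(-65 + 1/(2*((-1/2))))² = (19 + 361*√19)*(-65 + 1/(2*((-1*½))))² = (19 + 361*√19)*(-65 + 1/(2*(-½)))² = (19 + 361*√19)*(-65 + (½)*(-2))² = (19 + 361*√19)*(-65 - 1)² = (19 + 361*√19)*(-66)² = (19 + 361*√19)*4356 = 82764 + 1572516*√19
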